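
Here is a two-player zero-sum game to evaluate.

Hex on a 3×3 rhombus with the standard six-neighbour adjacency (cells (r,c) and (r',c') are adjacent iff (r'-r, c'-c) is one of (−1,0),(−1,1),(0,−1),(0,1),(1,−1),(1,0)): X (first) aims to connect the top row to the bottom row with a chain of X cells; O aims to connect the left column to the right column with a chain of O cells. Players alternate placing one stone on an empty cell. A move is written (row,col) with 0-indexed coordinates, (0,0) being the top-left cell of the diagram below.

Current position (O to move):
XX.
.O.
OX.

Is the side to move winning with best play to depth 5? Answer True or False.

ply 1, O at XX./.O./OX. | (0,2)=+1→XXO/.O./OX.*; (1,0)=+1→XX./OO./OX.; (1,2)=+1→XX./.OO/OX.; (2,2)=+1→XX./.O./OXO
ply 2: XXO/.O./OX. is terminal -1 (X); from XX./.O./OX. depth 5

O winning at [XX./.O./OX.]: True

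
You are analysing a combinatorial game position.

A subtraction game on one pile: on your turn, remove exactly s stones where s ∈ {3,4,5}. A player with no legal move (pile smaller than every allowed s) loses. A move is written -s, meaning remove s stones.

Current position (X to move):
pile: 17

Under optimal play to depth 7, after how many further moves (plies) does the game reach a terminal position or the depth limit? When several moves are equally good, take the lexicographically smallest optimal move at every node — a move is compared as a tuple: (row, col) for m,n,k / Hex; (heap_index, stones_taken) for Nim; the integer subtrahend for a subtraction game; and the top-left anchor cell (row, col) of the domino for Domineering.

PV length from [17]: 4 plies

[17] X move#1: -3:-1/14*, -4:-1/13, -5:-1/12
[14] O move#2: -3:-1/11, -4:+1/10*, -5:+1/9
[10] X move#3: -3:-1/7*, -4:-1/6, -5:-1/5
[7] O move#4: -3:-1/4, -4:-1/3, -5:+1/2*
[2] end (terminal -1, X#5); searched 17 to 7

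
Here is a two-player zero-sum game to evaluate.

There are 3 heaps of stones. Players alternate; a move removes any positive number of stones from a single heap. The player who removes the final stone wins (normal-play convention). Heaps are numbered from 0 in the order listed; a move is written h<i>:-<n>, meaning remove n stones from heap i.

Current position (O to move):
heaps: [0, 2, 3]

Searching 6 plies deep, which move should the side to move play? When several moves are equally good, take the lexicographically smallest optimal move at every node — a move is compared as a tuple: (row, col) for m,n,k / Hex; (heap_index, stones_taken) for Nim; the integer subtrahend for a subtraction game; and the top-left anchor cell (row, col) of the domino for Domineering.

[(0,2,3)] O move#1: h1:-1:-1/(0,1,3), h1:-2:-1/(0,0,3), h2:-1:+1/(0,2,2)*, h2:-2:-1/(0,2,1), h2:-3:-1/(0,2,0)
[(0,2,2)] X move#2: h1:-1:-1/(0,1,2)*, h1:-2:-1/(0,0,2), h2:-1:-1/(0,2,1), h2:-2:-1/(0,2,0)
[(0,1,2)] O move#3: h1:-1:-1/(0,0,2), h2:-1:+1/(0,1,1)*, h2:-2:-1/(0,1,0)
[(0,1,1)] X move#4: h1:-1:-1/(0,0,1)*, h2:-1:-1/(0,1,0)
[(0,0,1)] O move#5: h2:-1:+1/(0,0,0)*
[(0,0,0)] end (terminal -1, X#6); searched (0,2,3) to 6

O's best at [(0,2,3)]: h2:-1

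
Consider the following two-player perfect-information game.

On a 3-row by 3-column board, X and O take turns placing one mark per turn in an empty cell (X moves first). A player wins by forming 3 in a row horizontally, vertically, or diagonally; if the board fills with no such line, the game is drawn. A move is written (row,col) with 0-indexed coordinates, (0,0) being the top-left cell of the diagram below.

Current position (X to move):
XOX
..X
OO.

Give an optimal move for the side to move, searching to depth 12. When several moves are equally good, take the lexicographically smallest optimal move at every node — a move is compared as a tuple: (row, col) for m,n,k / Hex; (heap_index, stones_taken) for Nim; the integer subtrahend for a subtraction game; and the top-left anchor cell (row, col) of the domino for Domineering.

X's best at [XOX/..X/OO.]: (2,2)

p1 X@[XOX/..X/OO.]: (1,0)[XOX/X.X/OO.]-1 (1,1)[XOX/.XX/OO.]-1 (2,2)[XOX/..X/OOX]+1*
p2 O@[XOX/..X/OOX] terminal -1; root [XOX/..X/OO.] d12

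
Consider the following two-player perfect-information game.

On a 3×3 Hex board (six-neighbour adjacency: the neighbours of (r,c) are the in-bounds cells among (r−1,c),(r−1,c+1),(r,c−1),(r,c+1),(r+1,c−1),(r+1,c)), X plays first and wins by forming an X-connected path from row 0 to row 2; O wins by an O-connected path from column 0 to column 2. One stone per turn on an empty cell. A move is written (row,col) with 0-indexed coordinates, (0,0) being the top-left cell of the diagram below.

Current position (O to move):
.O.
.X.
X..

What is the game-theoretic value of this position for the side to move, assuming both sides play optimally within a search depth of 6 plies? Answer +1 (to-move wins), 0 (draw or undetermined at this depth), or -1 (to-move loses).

value(.O./.X./X.., O) = +1

[.O./.X./X..] O move#1: (0,0):-1/OO./.X./X.., (0,2):+1/.OO/.X./X..*, (1,0):-1/.O./OX./X.., (1,2):-1/.O./.XO/X.., (2,1):-1/.O./.X./XO., (2,2):-1/.O./.X./X.O
[.OO/.X./X..] X move#2: (0,0):-1/XOO/.X./X..*, (1,0):-1/.OO/XX./X.., (1,2):-1/.OO/.XX/X.., (2,1):-1/.OO/.X./XX., (2,2):-1/.OO/.X./X.X
[XOO/.X./X..] O move#3: (1,0):+1/XOO/OX./X..*, (1,2):-1/XOO/.XO/X.., (2,1):-1/XOO/.X./XO., (2,2):-1/XOO/.X./X.O
[XOO/OX./X..] end (terminal -1, X#4); searched .O./.X./X.. to 6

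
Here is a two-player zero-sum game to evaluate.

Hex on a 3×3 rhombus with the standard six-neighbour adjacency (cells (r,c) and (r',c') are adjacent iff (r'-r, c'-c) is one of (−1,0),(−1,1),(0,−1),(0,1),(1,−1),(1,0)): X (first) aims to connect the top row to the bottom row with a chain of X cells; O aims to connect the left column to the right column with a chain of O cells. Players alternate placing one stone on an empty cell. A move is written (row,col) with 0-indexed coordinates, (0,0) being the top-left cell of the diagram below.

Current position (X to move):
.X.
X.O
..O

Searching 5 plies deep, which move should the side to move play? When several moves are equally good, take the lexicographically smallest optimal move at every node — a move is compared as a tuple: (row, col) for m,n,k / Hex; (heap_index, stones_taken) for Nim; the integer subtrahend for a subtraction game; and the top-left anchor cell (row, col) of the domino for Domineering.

X's best at [.X./X.O/..O]: (1,1)

[.X./X.O/..O] X move#1: (0,0):-1/XX./X.O/..O, (0,2):-1/.XX/X.O/..O, (1,1):+1/.X./XXO/..O*, (2,0):+1/.X./X.O/X.O, (2,1):+1/.X./X.O/.XO
[.X./XXO/..O] O move#2: (0,0):-1/OX./XXO/..O*, (0,2):-1/.XO/XXO/..O, (2,0):-1/.X./XXO/O.O, (2,1):-1/.X./XXO/.OO
[OX./XXO/..O] X move#3: (0,2):+1/OXX/XXO/..O*, (2,0):+1/OX./XXO/X.O, (2,1):+1/OX./XXO/.XO
[OXX/XXO/..O] O move#4: (2,0):-1/OXX/XXO/O.O*, (2,1):-1/OXX/XXO/.OO
[OXX/XXO/O.O] X move#5: (2,1):+1/OXX/XXO/OXO*
[OXX/XXO/OXO] end (terminal -1, O#6); searched .X./X.O/..O to 5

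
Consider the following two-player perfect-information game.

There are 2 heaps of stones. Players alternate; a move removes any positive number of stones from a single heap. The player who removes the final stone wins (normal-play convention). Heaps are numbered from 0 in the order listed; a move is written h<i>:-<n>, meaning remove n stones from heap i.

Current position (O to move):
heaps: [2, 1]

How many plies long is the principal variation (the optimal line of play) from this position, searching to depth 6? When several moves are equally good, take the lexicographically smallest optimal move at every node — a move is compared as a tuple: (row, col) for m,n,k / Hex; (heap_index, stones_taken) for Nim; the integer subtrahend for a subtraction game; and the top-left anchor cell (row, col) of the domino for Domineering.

PV length from [(2,1)]: 3 plies

ply 1, O at (2,1) | h0:-1=+1→(1,1)*; h0:-2=-1→(0,1); h1:-1=-1→(2,0)
ply 2, X at (1,1) | h0:-1=-1→(0,1)*; h1:-1=-1→(1,0)
ply 3, O at (0,1) | h1:-1=+1→(0,0)*
ply 4: (0,0) is terminal -1 (X); from (2,1) depth 6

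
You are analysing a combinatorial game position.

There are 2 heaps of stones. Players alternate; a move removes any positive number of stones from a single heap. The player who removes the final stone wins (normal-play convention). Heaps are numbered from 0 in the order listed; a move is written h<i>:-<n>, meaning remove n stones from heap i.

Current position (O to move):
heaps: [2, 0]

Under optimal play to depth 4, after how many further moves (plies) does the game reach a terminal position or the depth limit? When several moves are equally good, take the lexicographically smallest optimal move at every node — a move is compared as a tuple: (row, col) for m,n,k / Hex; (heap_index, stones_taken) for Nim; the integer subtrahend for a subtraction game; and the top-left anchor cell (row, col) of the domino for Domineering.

ply 1, O at (2,0) | h0:-1=-1→(1,0); h0:-2=+1→(0,0)*
ply 2: (0,0) is terminal -1 (X); from (2,0) depth 4

PV length from [(2,0)]: 1 ply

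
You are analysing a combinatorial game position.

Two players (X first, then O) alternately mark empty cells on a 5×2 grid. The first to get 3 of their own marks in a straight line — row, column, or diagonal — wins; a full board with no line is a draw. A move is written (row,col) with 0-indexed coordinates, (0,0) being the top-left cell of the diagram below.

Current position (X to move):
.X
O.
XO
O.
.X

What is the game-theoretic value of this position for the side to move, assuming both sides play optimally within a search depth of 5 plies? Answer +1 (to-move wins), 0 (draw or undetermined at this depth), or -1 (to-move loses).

value(.X/O./XO/O./.X, X) = 0

[.X/O./XO/O./.X] X move#1: (0,0):+0/XX/O./XO/O./.X*, (1,1):+0/.X/OX/XO/O./.X, (3,1):+0/.X/O./XO/OX/.X, (4,0):+0/.X/O./XO/O./XX
[XX/O./XO/O./.X] O move#2: (1,1):+0/XX/OO/XO/O./.X*, (3,1):+0/XX/O./XO/OO/.X, (4,0):+0/XX/O./XO/O./OX
[XX/OO/XO/O./.X] X move#3: (3,1):+0/XX/OO/XO/OX/.X*, (4,0):-1/XX/OO/XO/O./XX
[XX/OO/XO/OX/.X] O move#4: (4,0):+0/XX/OO/XO/OX/OX*
[XX/OO/XO/OX/OX] end (terminal +0, X#5); searched .X/O./XO/O./.X to 5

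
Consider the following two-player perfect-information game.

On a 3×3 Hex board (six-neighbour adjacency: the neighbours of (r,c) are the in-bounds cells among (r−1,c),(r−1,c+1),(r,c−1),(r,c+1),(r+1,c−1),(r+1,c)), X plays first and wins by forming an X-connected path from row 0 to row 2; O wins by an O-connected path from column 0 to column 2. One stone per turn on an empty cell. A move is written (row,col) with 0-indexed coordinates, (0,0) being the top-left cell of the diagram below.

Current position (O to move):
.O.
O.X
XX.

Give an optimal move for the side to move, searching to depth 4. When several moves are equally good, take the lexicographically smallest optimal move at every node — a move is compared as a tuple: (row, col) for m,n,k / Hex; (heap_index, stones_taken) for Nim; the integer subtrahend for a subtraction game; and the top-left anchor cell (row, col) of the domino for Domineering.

p1 O@[.O./O.X/XX.]: (0,0)[OO./O.X/XX.]-1 (0,2)[.OO/O.X/XX.]+1* (1,1)[.O./OOX/XX.]-1 (2,2)[.O./O.X/XXO]-1
p2 X@[.OO/O.X/XX.] terminal -1; root [.O./O.X/XX.] d4

O's best at [.O./O.X/XX.]: (0,2)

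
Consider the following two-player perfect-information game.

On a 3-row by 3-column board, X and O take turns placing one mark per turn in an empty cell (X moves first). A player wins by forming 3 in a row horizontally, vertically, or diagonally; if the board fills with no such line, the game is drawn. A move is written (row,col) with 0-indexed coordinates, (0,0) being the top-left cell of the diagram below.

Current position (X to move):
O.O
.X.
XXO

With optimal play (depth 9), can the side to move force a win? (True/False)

ply 1, X at O.O/.X./XXO | (0,1)=+1→OXO/.X./XXO*; (1,0)=-1→O.O/XX./XXO; (1,2)=-1→O.O/.XX/XXO
ply 2: OXO/.X./XXO is terminal -1 (O); from O.O/.X./XXO depth 9

X winning at [O.O/.X./XXO]: True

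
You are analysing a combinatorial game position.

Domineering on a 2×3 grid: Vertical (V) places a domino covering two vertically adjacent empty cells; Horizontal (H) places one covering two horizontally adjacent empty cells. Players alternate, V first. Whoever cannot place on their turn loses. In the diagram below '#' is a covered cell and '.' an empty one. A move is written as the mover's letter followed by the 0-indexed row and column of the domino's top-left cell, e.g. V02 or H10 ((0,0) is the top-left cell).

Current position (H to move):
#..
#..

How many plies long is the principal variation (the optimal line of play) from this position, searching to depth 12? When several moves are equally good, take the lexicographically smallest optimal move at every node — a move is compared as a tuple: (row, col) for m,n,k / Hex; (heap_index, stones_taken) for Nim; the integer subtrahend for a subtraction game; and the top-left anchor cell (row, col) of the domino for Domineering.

PV length from [#../#..]: 1 ply

[#../#..] H move#1: H01:+1/###/#..*, H11:+1/#../###
[###/#..] end (terminal -1, V#2); searched #../#.. to 12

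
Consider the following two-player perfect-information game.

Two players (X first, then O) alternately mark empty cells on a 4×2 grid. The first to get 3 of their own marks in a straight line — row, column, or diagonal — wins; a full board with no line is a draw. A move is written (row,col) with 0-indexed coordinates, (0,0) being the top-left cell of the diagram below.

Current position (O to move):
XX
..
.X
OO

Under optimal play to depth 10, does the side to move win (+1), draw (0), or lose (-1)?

[XX/../.X/OO] O move#1: (1,0):-1/XX/O./.X/OO, (1,1):+0/XX/.O/.X/OO*, (2,0):-1/XX/../OX/OO
[XX/.O/.X/OO] X move#2: (1,0):+0/XX/XO/.X/OO*, (2,0):+0/XX/.O/XX/OO
[XX/XO/.X/OO] O move#3: (2,0):+0/XX/XO/OX/OO*
[XX/XO/OX/OO] end (terminal +0, X#4); searched XX/../.X/OO to 10

value(XX/../.X/OO, O) = 0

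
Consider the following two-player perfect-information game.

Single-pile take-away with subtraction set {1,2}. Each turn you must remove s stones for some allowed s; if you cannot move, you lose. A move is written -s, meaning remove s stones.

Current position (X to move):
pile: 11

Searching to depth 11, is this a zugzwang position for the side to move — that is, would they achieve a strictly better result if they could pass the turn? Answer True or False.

ply 1, X at 11 | -1=-1→10; -2=+1→9*
ply 2, O at 9 | -1=-1→8*; -2=-1→7
ply 3, X at 8 | -1=-1→7; -2=+1→6*
ply 4, O at 6 | -1=-1→5*; -2=-1→4
ply 5, X at 5 | -1=-1→4; -2=+1→3*
ply 6, O at 3 | -1=-1→2*; -2=-1→1
ply 7, X at 2 | -1=-1→1; -2=+1→0*
ply 8: 0 is terminal -1 (O); from 11 depth 11
pass branch (O moves first from the same position):
  | ply 1, O at 11 | -1=-1→10; -2=+1→9*
  | ply 2, X at 9 | -1=-1→8*; -2=-1→7
  | ply 3, O at 8 | -1=-1→7; -2=+1→6*
  | ply 4, X at 6 | -1=-1→5*; -2=-1→4
  | ply 5, O at 5 | -1=-1→4; -2=+1→3*
  | ply 6, X at 3 | -1=-1→2*; -2=-1→1
  | ply 7, O at 2 | -1=-1→1; -2=+1→0*
  | ply 8: 0 is terminal -1 (X); from 11 depth 11
X moving scores +1; X passing scores -1

zugzwang(11, X) = False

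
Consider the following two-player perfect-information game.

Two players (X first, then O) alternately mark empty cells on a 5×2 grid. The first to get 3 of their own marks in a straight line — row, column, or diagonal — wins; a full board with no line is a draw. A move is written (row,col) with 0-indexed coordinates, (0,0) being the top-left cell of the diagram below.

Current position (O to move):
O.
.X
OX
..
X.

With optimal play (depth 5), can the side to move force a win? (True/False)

p1 O@[O./.X/OX/../X.]: (0,1)[OO/.X/OX/../X.]-1 (1,0)[O./OX/OX/../X.]+1* (3,0)[O./.X/OX/O./X.]-1 (3,1)[O./.X/OX/.O/X.]-1 (4,1)[O./.X/OX/../XO]-1
p2 X@[O./OX/OX/../X.] terminal -1; root [O./.X/OX/../X.] d5

O winning at [O./.X/OX/../X.]: True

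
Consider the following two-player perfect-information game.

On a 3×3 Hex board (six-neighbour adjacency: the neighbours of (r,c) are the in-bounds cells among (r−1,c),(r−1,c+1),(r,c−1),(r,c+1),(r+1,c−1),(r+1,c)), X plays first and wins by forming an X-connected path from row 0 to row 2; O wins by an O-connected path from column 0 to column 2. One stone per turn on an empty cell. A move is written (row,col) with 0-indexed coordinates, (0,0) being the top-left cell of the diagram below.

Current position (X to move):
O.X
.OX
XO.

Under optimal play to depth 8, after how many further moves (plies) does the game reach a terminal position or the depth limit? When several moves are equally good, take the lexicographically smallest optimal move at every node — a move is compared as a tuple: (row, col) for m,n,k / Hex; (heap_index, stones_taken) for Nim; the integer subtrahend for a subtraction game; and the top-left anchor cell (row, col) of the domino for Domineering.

[O.X/.OX/XO.] X move#1: (0,1):+1/OXX/.OX/XO.*, (1,0):+1/O.X/XOX/XO., (2,2):+1/O.X/.OX/XOX
[OXX/.OX/XO.] O move#2: (1,0):-1/OXX/OOX/XO.*, (2,2):-1/OXX/.OX/XOO
[OXX/OOX/XO.] X move#3: (2,2):+1/OXX/OOX/XOX*
[OXX/OOX/XOX] end (terminal -1, O#4); searched O.X/.OX/XO. to 8

PV length from [O.X/.OX/XO.]: 3 plies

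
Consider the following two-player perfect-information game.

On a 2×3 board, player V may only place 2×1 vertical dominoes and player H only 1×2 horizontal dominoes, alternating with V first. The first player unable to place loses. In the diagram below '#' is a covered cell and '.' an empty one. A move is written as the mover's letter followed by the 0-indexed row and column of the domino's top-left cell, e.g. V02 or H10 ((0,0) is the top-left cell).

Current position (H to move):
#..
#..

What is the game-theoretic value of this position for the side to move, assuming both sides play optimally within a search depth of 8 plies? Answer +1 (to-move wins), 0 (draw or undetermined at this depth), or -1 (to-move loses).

value(#../#.., H) = +1

ply 1, H at #../#.. | H01=+1→###/#..*; H11=+1→#../###
ply 2: ###/#.. is terminal -1 (V); from #../#.. depth 8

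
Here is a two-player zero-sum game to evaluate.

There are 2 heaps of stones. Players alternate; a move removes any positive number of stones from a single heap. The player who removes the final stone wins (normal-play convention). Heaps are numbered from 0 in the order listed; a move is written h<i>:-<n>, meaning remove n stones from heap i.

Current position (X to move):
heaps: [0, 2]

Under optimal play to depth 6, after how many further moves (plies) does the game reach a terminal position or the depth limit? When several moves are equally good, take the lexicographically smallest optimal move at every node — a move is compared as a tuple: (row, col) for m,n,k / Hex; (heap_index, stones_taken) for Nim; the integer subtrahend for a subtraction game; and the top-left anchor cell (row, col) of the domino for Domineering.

PV length from [(0,2)]: 1 ply

[(0,2)] X move#1: h1:-1:-1/(0,1), h1:-2:+1/(0,0)*
[(0,0)] end (terminal -1, O#2); searched (0,2) to 6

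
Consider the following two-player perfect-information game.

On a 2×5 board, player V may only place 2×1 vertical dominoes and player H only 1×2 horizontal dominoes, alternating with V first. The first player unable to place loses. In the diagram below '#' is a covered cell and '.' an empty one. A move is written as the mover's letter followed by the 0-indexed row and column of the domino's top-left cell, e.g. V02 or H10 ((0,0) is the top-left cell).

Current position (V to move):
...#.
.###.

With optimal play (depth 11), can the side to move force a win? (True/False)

[...#./.###.] V move#1: V00:+1/#..#./####.*, V04:-1/...##/.####
[#..#./####.] H move#2: H01:-1/####./####.*
[####./####.] V move#3: V04:+1/#####/#####*
[#####/#####] end (terminal -1, H#4); searched ...#./.###. to 11

V winning at [...#./.###.]: True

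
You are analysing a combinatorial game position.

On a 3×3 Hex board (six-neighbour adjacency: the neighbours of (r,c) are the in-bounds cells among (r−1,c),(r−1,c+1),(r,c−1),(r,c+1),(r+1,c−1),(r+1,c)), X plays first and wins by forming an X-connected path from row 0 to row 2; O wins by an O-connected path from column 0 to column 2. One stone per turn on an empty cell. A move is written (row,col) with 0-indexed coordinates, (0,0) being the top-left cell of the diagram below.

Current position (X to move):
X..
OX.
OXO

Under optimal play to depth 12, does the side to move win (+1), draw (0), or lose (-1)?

value(X../OX./OXO, X) = +1

ply 1, X at X../OX./OXO | (0,1)=+1→XX./OX./OXO*; (0,2)=+1→X.X/OX./OXO; (1,2)=+1→X../OXX/OXO
ply 2: XX./OX./OXO is terminal -1 (O); from X../OX./OXO depth 12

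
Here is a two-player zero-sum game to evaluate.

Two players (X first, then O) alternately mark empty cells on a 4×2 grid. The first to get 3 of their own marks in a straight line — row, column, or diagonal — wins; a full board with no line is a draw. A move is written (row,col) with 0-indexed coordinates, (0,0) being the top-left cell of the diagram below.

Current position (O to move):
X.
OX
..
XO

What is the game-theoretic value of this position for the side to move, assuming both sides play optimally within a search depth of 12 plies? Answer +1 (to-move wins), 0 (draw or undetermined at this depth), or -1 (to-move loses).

[X./OX/../XO] O move#1: (0,1):+0/XO/OX/../XO*, (2,0):+0/X./OX/O./XO, (2,1):+0/X./OX/.O/XO
[XO/OX/../XO] X move#2: (2,0):+0/XO/OX/X./XO*, (2,1):+0/XO/OX/.X/XO
[XO/OX/X./XO] O move#3: (2,1):+0/XO/OX/XO/XO*
[XO/OX/XO/XO] end (terminal +0, X#4); searched X./OX/../XO to 12

value(X./OX/../XO, O) = 0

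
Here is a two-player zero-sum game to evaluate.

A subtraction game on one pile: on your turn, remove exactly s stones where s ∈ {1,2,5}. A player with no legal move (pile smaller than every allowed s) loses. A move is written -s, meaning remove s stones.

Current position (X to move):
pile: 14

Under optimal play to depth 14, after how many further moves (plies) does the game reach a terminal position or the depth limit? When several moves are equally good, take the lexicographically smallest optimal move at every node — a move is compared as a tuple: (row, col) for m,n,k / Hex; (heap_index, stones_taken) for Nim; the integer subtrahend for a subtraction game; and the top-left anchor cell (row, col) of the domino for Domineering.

PV length from [14]: 9 plies

ply 1, X at 14 | -1=-1→13; -2=+1→12*; -5=+1→9
ply 2, O at 12 | -1=-1→11*; -2=-1→10; -5=-1→7
ply 3, X at 11 | -1=-1→10; -2=+1→9*; -5=+1→6
ply 4, O at 9 | -1=-1→8*; -2=-1→7; -5=-1→4
ply 5, X at 8 | -1=-1→7; -2=+1→6*; -5=+1→3
ply 6, O at 6 | -1=-1→5*; -2=-1→4; -5=-1→1
ply 7, X at 5 | -1=-1→4; -2=+1→3*; -5=+1→0
ply 8, O at 3 | -1=-1→2*; -2=-1→1
ply 9, X at 2 | -1=-1→1; -2=+1→0*
ply 10: 0 is terminal -1 (O); from 14 depth 14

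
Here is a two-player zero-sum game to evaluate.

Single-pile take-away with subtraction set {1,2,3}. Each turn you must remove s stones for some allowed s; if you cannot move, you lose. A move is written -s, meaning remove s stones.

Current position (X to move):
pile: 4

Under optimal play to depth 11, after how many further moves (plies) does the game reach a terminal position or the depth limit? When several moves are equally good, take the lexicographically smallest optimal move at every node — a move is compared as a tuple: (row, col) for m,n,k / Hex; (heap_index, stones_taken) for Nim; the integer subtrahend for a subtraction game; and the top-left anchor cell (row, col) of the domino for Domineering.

PV length from [4]: 2 plies

p1 X@[4]: -1[3]-1* -2[2]-1 -3[1]-1
p2 O@[3]: -1[2]-1 -2[1]-1 -3[0]+1*
p3 X@[0] terminal -1; root [4] d11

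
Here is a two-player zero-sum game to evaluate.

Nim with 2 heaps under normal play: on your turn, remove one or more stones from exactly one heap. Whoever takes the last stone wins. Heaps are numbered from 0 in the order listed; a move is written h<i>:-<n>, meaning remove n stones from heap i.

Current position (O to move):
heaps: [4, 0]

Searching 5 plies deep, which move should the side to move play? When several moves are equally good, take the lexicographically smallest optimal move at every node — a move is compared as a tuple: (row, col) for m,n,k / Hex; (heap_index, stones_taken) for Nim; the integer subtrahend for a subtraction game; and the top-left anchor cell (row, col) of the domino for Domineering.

O's best at [(4,0)]: h0:-4

[(4,0)] O move#1: h0:-1:-1/(3,0), h0:-2:-1/(2,0), h0:-3:-1/(1,0), h0:-4:+1/(0,0)*
[(0,0)] end (terminal -1, X#2); searched (4,0) to 5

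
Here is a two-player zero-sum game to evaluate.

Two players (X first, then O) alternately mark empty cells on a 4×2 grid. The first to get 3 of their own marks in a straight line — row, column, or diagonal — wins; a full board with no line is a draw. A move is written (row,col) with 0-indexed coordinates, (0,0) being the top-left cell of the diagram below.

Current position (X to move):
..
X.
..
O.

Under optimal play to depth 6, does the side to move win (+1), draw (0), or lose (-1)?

value(../X./../O., X) = 0

[../X./../O.] X move#1: (0,0):+0/X./X./../O.*, (0,1):+0/.X/X./../O., (1,1):+0/../XX/../O., (2,0):+0/../X./X./O., (2,1):+0/../X./.X/O., (3,1):+0/../X./../OX
[X./X./../O.] O move#2: (0,1):-1/XO/X./../O., (1,1):-1/X./XO/../O., (2,0):+0/X./X./O./O.*, (2,1):-1/X./X./.O/O., (3,1):-1/X./X./../OO
[X./X./O./O.] X move#3: (0,1):+0/XX/X./O./O.*, (1,1):+0/X./XX/O./O., (2,1):+0/X./X./OX/O., (3,1):+0/X./X./O./OX
[XX/X./O./O.] O move#4: (1,1):+0/XX/XO/O./O.*, (2,1):+0/XX/X./OO/O., (3,1):+0/XX/X./O./OO
[XX/XO/O./O.] X move#5: (2,1):+0/XX/XO/OX/O.*, (3,1):+0/XX/XO/O./OX
[XX/XO/OX/O.] O move#6: (3,1):+0/XX/XO/OX/OO*
[XX/XO/OX/OO] end (terminal +0, X#7); searched ../X./../O. to 6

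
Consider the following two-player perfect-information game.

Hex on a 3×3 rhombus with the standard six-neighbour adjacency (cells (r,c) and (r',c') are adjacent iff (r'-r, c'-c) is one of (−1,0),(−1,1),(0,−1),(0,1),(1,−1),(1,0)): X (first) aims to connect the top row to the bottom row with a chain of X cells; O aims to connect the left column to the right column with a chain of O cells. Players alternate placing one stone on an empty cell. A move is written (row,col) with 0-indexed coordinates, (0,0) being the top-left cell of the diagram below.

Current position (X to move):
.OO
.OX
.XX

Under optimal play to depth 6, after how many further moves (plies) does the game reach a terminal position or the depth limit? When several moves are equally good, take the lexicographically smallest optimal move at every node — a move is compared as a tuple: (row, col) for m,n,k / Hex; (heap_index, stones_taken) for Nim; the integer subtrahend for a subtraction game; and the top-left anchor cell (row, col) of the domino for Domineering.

PV length from [.OO/.OX/.XX]: 2 plies

[.OO/.OX/.XX] X move#1: (0,0):-1/XOO/.OX/.XX*, (1,0):-1/.OO/XOX/.XX, (2,0):-1/.OO/.OX/XXX
[XOO/.OX/.XX] O move#2: (1,0):+1/XOO/OOX/.XX*, (2,0):+1/XOO/.OX/OXX
[XOO/OOX/.XX] end (terminal -1, X#3); searched .OO/.OX/.XX to 6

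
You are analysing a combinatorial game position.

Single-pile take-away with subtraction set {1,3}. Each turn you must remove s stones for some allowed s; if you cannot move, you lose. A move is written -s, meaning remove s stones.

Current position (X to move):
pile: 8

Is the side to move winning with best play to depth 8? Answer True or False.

X winning at [8]: False

ply 1, X at 8 | -1=-1→7*; -3=-1→5
ply 2, O at 7 | -1=+1→6*; -3=+1→4
ply 3, X at 6 | -1=-1→5*; -3=-1→3
ply 4, O at 5 | -1=+1→4*; -3=+1→2
ply 5, X at 4 | -1=-1→3*; -3=-1→1
ply 6, O at 3 | -1=+1→2*; -3=+1→0
ply 7, X at 2 | -1=-1→1*
ply 8, O at 1 | -1=+1→0*
ply 9: 0 is terminal -1 (X); from 8 depth 8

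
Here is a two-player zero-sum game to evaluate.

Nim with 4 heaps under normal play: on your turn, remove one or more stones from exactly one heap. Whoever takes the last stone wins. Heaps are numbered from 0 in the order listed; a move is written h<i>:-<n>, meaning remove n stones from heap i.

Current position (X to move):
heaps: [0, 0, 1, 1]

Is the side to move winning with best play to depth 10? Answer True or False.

[(0,0,1,1)] X move#1: h2:-1:-1/(0,0,0,1)*, h3:-1:-1/(0,0,1,0)
[(0,0,0,1)] O move#2: h3:-1:+1/(0,0,0,0)*
[(0,0,0,0)] end (terminal -1, X#3); searched (0,0,1,1) to 10

X winning at [(0,0,1,1)]: False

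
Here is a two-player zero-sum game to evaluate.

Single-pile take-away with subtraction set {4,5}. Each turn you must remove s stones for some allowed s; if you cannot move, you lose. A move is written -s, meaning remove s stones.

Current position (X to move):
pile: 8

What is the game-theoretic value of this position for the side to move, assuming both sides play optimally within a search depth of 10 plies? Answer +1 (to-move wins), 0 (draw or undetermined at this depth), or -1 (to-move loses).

p1 X@[8]: -4[4]-1 -5[3]+1*
p2 O@[3] terminal -1; root [8] d10

value(8, X) = +1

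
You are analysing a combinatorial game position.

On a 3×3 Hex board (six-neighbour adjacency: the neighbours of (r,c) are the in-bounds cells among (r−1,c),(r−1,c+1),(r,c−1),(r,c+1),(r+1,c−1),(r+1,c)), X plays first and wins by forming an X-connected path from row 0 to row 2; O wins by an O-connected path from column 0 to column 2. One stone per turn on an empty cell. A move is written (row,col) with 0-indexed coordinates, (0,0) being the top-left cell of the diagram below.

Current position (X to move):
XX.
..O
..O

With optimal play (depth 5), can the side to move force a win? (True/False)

ply 1, X at XX./..O/..O | (0,2)=-1→XXX/..O/..O; (1,0)=-1→XX./X.O/..O; (1,1)=+1→XX./.XO/..O*; (2,0)=+1→XX./..O/X.O; (2,1)=-1→XX./..O/.XO
ply 2, O at XX./.XO/..O | (0,2)=-1→XXO/.XO/..O*; (1,0)=-1→XX./OXO/..O; (2,0)=-1→XX./.XO/O.O; (2,1)=-1→XX./.XO/.OO
ply 3, X at XXO/.XO/..O | (1,0)=+1→XXO/XXO/..O*; (2,0)=+1→XXO/.XO/X.O; (2,1)=+1→XXO/.XO/.XO
ply 4, O at XXO/XXO/..O | (2,0)=-1→XXO/XXO/O.O*; (2,1)=-1→XXO/XXO/.OO
ply 5, X at XXO/XXO/O.O | (2,1)=+1→XXO/XXO/OXO*
ply 6: XXO/XXO/OXO is terminal -1 (O); from XX./..O/..O depth 5

X winning at [XX./..O/..O]: True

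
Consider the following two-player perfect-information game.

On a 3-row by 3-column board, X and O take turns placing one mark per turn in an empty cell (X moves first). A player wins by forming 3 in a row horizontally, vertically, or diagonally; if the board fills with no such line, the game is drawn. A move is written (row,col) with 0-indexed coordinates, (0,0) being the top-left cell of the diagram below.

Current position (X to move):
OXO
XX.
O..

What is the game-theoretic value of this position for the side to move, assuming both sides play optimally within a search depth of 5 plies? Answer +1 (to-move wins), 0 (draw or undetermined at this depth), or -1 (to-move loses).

[OXO/XX./O..] X move#1: (1,2):+1/OXO/XXX/O..*, (2,1):+1/OXO/XX./OX., (2,2):+1/OXO/XX./O.X
[OXO/XXX/O..] end (terminal -1, O#2); searched OXO/XX./O.. to 5

value(OXO/XX./O.., X) = +1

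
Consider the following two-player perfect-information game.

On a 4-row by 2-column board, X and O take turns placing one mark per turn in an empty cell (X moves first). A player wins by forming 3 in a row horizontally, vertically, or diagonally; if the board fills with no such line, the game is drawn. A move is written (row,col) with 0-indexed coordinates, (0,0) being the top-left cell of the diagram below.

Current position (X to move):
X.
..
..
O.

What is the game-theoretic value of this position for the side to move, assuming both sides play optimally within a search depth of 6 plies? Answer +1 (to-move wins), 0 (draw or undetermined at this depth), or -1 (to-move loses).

value(X./../../O., X) = 0

[X./../../O.] X move#1: (0,1):+0/XX/../../O.*, (1,0):+0/X./X./../O., (1,1):+0/X./.X/../O., (2,0):+0/X./../X./O., (2,1):+0/X./../.X/O., (3,1):+0/X./../../OX
[XX/../../O.] O move#2: (1,0):+0/XX/O./../O.*, (1,1):+0/XX/.O/../O., (2,0):+0/XX/../O./O., (2,1):+0/XX/../.O/O., (3,1):+0/XX/../../OO
[XX/O./../O.] X move#3: (1,1):-1/XX/OX/../O., (2,0):+0/XX/O./X./O.*, (2,1):-1/XX/O./.X/O., (3,1):-1/XX/O./../OX
[XX/O./X./O.] O move#4: (1,1):+0/XX/OO/X./O.*, (2,1):+0/XX/O./XO/O., (3,1):+0/XX/O./X./OO
[XX/OO/X./O.] X move#5: (2,1):+0/XX/OO/XX/O.*, (3,1):+0/XX/OO/X./OX
[XX/OO/XX/O.] O move#6: (3,1):+0/XX/OO/XX/OO*
[XX/OO/XX/OO] end (terminal +0, X#7); searched X./../../O. to 6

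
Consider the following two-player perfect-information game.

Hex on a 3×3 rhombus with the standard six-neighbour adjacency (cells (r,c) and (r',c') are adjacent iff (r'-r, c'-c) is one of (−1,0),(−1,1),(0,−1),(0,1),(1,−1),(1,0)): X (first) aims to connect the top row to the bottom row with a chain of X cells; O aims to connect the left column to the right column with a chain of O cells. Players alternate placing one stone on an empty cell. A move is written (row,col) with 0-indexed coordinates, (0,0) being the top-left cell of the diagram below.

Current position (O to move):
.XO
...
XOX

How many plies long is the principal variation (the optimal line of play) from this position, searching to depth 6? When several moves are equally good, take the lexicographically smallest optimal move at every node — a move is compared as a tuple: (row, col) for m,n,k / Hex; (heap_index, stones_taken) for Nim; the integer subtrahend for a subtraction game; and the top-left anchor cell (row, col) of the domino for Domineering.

PV length from [.XO/.../XOX]: 2 plies

[.XO/.../XOX] O move#1: (0,0):-1/OXO/.../XOX*, (1,0):-1/.XO/O../XOX, (1,1):-1/.XO/.O./XOX, (1,2):-1/.XO/..O/XOX
[OXO/.../XOX] X move#2: (1,0):+1/OXO/X../XOX*, (1,1):+1/OXO/.X./XOX, (1,2):+1/OXO/..X/XOX
[OXO/X../XOX] end (terminal -1, O#3); searched .XO/.../XOX to 6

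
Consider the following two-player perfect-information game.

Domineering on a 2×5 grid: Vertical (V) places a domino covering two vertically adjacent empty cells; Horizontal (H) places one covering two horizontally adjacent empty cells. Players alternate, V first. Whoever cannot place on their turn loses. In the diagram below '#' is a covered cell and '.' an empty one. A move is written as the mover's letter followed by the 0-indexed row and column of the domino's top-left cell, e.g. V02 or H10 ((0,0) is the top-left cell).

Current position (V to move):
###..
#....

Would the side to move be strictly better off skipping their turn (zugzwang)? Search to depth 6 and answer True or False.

p1 V@[###../#....]: V03[####./#..#.]+1* V04[###.#/#...#]-1
p2 H@[####./#..#.]: H11[####./####.]-1*
p3 V@[####./####.]: V04[#####/#####]+1*
p4 H@[#####/#####] terminal -1; root [###../#....] d6
pass branch (H moves first from the same position):
  | p1 H@[###../#....]: H03[#####/#....]+1* H11[###../###..]-1 H12[###../#.##.]-1 H13[###../#..##]+1
  | p2 V@[#####/#....] terminal -1; root [###../#....] d6
V moving scores +1; V passing scores -1

zugzwang(###../#...., V) = False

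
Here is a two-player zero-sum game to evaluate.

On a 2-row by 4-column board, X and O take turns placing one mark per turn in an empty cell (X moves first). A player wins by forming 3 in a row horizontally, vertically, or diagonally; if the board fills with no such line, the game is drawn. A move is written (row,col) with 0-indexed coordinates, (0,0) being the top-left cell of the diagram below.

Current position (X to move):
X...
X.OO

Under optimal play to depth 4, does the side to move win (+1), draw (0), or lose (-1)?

[X.../X.OO] X move#1: (0,1):-1/XX../X.OO, (0,2):-1/X.X./X.OO, (0,3):-1/X..X/X.OO, (1,1):+0/X.../XXOO*
[X.../XXOO] O move#2: (0,1):+0/XO../XXOO*, (0,2):+0/X.O./XXOO, (0,3):+0/X..O/XXOO
[XO../XXOO] X move#3: (0,2):+0/XOX./XXOO*, (0,3):+0/XO.X/XXOO
[XOX./XXOO] O move#4: (0,3):+0/XOXO/XXOO*
[XOXO/XXOO] end (terminal +0, X#5); searched X.../X.OO to 4

value(X.../X.OO, X) = 0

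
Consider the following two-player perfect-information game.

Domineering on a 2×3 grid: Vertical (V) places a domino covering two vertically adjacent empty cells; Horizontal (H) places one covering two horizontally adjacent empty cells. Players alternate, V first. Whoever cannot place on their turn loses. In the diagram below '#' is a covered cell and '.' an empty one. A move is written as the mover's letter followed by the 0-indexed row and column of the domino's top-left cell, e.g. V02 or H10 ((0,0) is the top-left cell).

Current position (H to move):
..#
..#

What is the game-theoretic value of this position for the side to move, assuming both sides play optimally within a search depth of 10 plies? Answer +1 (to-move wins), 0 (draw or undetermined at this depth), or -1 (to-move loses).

ply 1, H at ..#/..# | H00=+1→###/..#*; H10=+1→..#/###
ply 2: ###/..# is terminal -1 (V); from ..#/..# depth 10

value(..#/..#, H) = +1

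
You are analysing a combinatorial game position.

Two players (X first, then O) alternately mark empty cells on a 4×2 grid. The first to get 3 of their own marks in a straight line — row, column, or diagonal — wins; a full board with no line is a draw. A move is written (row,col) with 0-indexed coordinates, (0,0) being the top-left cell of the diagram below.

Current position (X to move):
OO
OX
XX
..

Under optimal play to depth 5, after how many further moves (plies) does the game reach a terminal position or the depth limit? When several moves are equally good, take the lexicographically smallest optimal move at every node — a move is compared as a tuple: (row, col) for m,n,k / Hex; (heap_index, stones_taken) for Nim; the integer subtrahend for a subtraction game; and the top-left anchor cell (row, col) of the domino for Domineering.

ply 1, X at OO/OX/XX/.. | (3,0)=+0→OO/OX/XX/X.; (3,1)=+1→OO/OX/XX/.X*
ply 2: OO/OX/XX/.X is terminal -1 (O); from OO/OX/XX/.. depth 5

PV length from [OO/OX/XX/..]: 1 ply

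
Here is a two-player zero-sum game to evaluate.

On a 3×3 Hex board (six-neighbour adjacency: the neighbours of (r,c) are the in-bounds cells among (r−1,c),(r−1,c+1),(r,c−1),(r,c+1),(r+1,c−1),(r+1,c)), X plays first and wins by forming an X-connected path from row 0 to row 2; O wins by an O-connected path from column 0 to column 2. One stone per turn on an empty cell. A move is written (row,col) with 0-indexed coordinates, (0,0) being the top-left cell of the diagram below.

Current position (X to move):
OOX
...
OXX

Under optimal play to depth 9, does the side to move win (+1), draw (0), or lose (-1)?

value(OOX/.../OXX, X) = +1

[OOX/.../OXX] X move#1: (1,0):+1/OOX/X../OXX*, (1,1):+1/OOX/.X./OXX, (1,2):+1/OOX/..X/OXX
[OOX/X../OXX] O move#2: (1,1):-1/OOX/XO./OXX*, (1,2):-1/OOX/X.O/OXX
[OOX/XO./OXX] X move#3: (1,2):+1/OOX/XOX/OXX*
[OOX/XOX/OXX] end (terminal -1, O#4); searched OOX/.../OXX to 9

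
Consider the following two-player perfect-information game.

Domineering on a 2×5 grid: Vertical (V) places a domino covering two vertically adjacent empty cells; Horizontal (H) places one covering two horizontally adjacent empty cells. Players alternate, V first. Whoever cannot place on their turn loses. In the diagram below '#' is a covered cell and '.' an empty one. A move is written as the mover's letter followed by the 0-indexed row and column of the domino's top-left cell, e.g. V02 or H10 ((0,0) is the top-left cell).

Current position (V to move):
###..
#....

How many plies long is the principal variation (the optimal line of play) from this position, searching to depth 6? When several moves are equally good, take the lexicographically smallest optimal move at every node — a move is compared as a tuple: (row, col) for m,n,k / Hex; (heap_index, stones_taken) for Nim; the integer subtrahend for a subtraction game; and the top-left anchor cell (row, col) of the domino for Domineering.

p1 V@[###../#....]: V03[####./#..#.]+1* V04[###.#/#...#]-1
p2 H@[####./#..#.]: H11[####./####.]-1*
p3 V@[####./####.]: V04[#####/#####]+1*
p4 H@[#####/#####] terminal -1; root [###../#....] d6

PV length from [###../#....]: 3 plies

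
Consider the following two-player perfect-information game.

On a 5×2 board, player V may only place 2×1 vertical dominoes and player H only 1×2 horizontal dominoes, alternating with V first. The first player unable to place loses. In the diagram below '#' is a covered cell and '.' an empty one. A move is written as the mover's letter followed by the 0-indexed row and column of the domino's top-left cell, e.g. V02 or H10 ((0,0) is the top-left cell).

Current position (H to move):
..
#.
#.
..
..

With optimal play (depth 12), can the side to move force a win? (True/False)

[../#./#./../..] H move#1: H00:-1/##/#./#./../.., H30:+1/../#./#./##/..*, H40:+1/../#./#./../##
[../#./#./##/..] V move#2: V01:-1/.#/##/#./##/..*, V11:-1/../##/##/##/..
[.#/##/#./##/..] H move#3: H40:+1/.#/##/#./##/##*
[.#/##/#./##/##] end (terminal -1, V#4); searched ../#./#./../.. to 12

H winning at [../#./#./../..]: True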